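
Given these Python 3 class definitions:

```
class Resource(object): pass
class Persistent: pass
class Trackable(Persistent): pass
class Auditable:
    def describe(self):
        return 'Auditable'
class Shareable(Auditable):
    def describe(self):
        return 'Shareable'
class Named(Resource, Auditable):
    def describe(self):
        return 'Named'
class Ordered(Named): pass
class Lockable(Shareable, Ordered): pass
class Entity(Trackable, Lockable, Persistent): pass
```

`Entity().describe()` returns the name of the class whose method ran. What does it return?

L[Entity] = Entity + merge(L[Trackable], L[Lockable], L[Persistent], [Trackable Lockable Persistent])
  take Trackable:  [Trackable Persistent object] + [Lockable Shareable Ordered Named Resource Auditable object] + [Persistent object] + [Trackable Lockable Persistent]
  take Lockable:  [Persistent object] + [Lockable Shareable Ordered Named Resource Auditable object] + [Persistent object] + [Lockable Persistent]
  take Persistent:  [Persistent object] + [Shareable Ordered Named Resource Auditable object] + [Persistent object] + [Persistent]
  take Shareable:  [object] + [Shareable Ordered Named Resource Auditable object] + [object]
  take Ordered:  [object] + [Ordered Named Resource Auditable object] + [object]
  take Named:  [object] + [Named Resource Auditable object] + [object]
  take Resource:  [object] + [Resource Auditable object] + [object]
  take Auditable:  [object] + [Auditable object] + [object]
  take object:  [object] + [object] + [object]
MRO: Entity Trackable Lockable Persistent Shareable Ordered Named Resource Auditable object
describe is defined in: Auditable, Named, Shareable. First along the MRO is Shareable.

Shareable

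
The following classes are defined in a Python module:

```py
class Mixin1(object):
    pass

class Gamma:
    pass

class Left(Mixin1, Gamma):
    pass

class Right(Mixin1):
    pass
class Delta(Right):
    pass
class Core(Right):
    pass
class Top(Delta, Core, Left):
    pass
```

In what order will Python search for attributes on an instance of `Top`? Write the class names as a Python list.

[Top, Delta, Core, Right, Left, Mixin1, Gamma, object]

L[Top] = Top + merge(L[Delta], L[Core], L[Left], [Delta Core Left])
  take Delta:  [Delta Right Mixin1 object] + [Core Right Mixin1 object] + [Left Mixin1 Gamma object] + [Delta Core Left]
  take Core:  [Right Mixin1 object] + [Core Right Mixin1 object] + [Left Mixin1 Gamma object] + [Core Left]
  take Right:  [Right Mixin1 object] + [Right Mixin1 object] + [Left Mixin1 Gamma object] + [Left]
  take Left:  [Mixin1 object] + [Mixin1 object] + [Left Mixin1 Gamma object] + [Left]
  take Mixin1:  [Mixin1 object] + [Mixin1 object] + [Mixin1 Gamma object]
  take Gamma:  [object] + [object] + [Gamma object]
  take object:  [object] + [object] + [object]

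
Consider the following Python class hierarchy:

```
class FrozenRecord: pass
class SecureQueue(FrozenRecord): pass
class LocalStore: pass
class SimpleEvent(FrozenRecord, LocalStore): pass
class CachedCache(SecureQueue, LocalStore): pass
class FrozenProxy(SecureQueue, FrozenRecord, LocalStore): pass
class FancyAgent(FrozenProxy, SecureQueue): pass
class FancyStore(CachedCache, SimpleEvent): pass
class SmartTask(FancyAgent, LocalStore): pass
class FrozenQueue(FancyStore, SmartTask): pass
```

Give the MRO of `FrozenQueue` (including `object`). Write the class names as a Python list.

L[FrozenQueue] = FrozenQueue + merge(L[FancyStore], L[SmartTask], [FancyStore SmartTask])
  take FancyStore:  [FancyStore CachedCache SecureQueue SimpleEvent FrozenRecord LocalStore object] + [SmartTask FancyAgent FrozenProxy SecureQueue FrozenRecord LocalStore object] + [FancyStore SmartTask]
  take CachedCache:  [CachedCache SecureQueue SimpleEvent FrozenRecord LocalStore object] + [SmartTask FancyAgent FrozenProxy SecureQueue FrozenRecord LocalStore object] + [SmartTask]
  take SmartTask:  [SecureQueue SimpleEvent FrozenRecord LocalStore object] + [SmartTask FancyAgent FrozenProxy SecureQueue FrozenRecord LocalStore object] + [SmartTask]
  take FancyAgent:  [SecureQueue SimpleEvent FrozenRecord LocalStore object] + [FancyAgent FrozenProxy SecureQueue FrozenRecord LocalStore object]
  take FrozenProxy:  [SecureQueue SimpleEvent FrozenRecord LocalStore object] + [FrozenProxy SecureQueue FrozenRecord LocalStore object]
  take SecureQueue:  [SecureQueue SimpleEvent FrozenRecord LocalStore object] + [SecureQueue FrozenRecord LocalStore object]
  take SimpleEvent:  [SimpleEvent FrozenRecord LocalStore object] + [FrozenRecord LocalStore object]
  take FrozenRecord:  [FrozenRecord LocalStore object] + [FrozenRecord LocalStore object]
  take LocalStore:  [LocalStore object] + [LocalStore object]
  take object:  [object] + [object]

[FrozenQueue, FancyStore, CachedCache, SmartTask, FancyAgent, FrozenProxy, SecureQueue, SimpleEvent, FrozenRecord, LocalStore, object]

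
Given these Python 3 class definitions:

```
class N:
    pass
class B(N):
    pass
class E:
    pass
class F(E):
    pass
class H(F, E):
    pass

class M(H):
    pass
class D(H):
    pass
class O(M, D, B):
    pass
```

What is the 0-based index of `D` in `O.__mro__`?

2

L[O] = O + merge(L[M], L[D], L[B], [M D B])
  take M:  [M H F E object] + [D H F E object] + [B N object] + [M D B]
  take D:  [H F E object] + [D H F E object] + [B N object] + [D B]
  take H:  [H F E object] + [H F E object] + [B N object] + [B]
  take F:  [F E object] + [F E object] + [B N object] + [B]
  take E:  [E object] + [E object] + [B N object] + [B]
  take B:  [object] + [object] + [B N object] + [B]
  take N:  [object] + [object] + [N object]
  take object:  [object] + [object] + [object]
MRO: O M D H F E B N object
D sits at index 2.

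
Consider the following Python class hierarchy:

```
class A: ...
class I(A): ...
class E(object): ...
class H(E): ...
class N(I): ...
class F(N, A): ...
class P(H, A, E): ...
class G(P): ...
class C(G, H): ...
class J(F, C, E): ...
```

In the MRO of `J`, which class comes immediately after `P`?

L[J] = J + merge(L[F], L[C], L[E], [F C E])
  take F:  [F N I A object] + [C G P H A E object] + [E object] + [F C E]
  take N:  [N I A object] + [C G P H A E object] + [E object] + [C E]
  take I:  [I A object] + [C G P H A E object] + [E object] + [C E]
  take C:  [A object] + [C G P H A E object] + [E object] + [C E]
  take G:  [A object] + [G P H A E object] + [E object] + [E]
  take P:  [A object] + [P H A E object] + [E object] + [E]
  take H:  [A object] + [H A E object] + [E object] + [E]
  take A:  [A object] + [A E object] + [E object] + [E]
  take E:  [object] + [E object] + [E object] + [E]
  take object:  [object] + [object] + [object]
MRO: J F N I C G P H A E object
P is at position 6; next is H.

H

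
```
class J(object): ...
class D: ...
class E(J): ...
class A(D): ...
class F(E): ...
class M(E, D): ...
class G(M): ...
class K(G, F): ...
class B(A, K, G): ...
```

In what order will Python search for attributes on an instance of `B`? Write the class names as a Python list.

L[B] = B + merge(L[A], L[K], L[G], [A K G])
  take A:  [A D object] + [K G M F E J D object] + [G M E J D object] + [A K G]
  take K:  [D object] + [K G M F E J D object] + [G M E J D object] + [K G]
  take G:  [D object] + [G M F E J D object] + [G M E J D object] + [G]
  take M:  [D object] + [M F E J D object] + [M E J D object]
  take F:  [D object] + [F E J D object] + [E J D object]
  take E:  [D object] + [E J D object] + [E J D object]
  take J:  [D object] + [J D object] + [J D object]
  take D:  [D object] + [D object] + [D object]
  take object:  [object] + [object] + [object]

[B, A, K, G, M, F, E, J, D, object]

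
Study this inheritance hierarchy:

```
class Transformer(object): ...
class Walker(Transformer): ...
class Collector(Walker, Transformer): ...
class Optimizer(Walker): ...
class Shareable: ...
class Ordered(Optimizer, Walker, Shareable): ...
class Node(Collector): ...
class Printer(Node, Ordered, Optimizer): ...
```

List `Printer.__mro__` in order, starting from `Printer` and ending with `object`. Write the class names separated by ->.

Printer -> Node -> Collector -> Ordered -> Optimizer -> Walker -> Transformer -> Shareable -> object

L[Printer] = Printer + merge(L[Node], L[Ordered], L[Optimizer], [Node Ordered Optimizer])
  take Node:  [Node Collector Walker Transformer object] + [Ordered Optimizer Walker Transformer Shareable object] + [Optimizer Walker Transformer object] + [Node Ordered Optimizer]
  take Collector:  [Collector Walker Transformer object] + [Ordered Optimizer Walker Transformer Shareable object] + [Optimizer Walker Transformer object] + [Ordered Optimizer]
  take Ordered:  [Walker Transformer object] + [Ordered Optimizer Walker Transformer Shareable object] + [Optimizer Walker Transformer object] + [Ordered Optimizer]
  take Optimizer:  [Walker Transformer object] + [Optimizer Walker Transformer Shareable object] + [Optimizer Walker Transformer object] + [Optimizer]
  take Walker:  [Walker Transformer object] + [Walker Transformer Shareable object] + [Walker Transformer object]
  take Transformer:  [Transformer object] + [Transformer Shareable object] + [Transformer object]
  take Shareable:  [object] + [Shareable object] + [object]
  take object:  [object] + [object] + [object]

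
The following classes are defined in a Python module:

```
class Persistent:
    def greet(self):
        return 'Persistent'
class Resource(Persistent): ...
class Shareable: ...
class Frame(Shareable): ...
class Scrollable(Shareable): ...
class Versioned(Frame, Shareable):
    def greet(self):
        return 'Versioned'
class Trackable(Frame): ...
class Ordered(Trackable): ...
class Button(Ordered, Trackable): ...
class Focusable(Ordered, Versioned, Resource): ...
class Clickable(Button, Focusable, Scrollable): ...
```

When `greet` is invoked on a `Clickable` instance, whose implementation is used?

Versioned

L[Clickable] = Clickable + merge(L[Button], L[Focusable], L[Scrollable], [Button Focusable Scrollable])
  take Button:  [Button Ordered Trackable Frame Shareable object] + [Focusable Ordered Trackable Versioned Frame Shareable Resource Persistent object] + [Scrollable Shareable object] + [Button Focusable Scrollable]
  take Focusable:  [Ordered Trackable Frame Shareable object] + [Focusable Ordered Trackable Versioned Frame Shareable Resource Persistent object] + [Scrollable Shareable object] + [Focusable Scrollable]
  take Ordered:  [Ordered Trackable Frame Shareable object] + [Ordered Trackable Versioned Frame Shareable Resource Persistent object] + [Scrollable Shareable object] + [Scrollable]
  take Trackable:  [Trackable Frame Shareable object] + [Trackable Versioned Frame Shareable Resource Persistent object] + [Scrollable Shareable object] + [Scrollable]
  take Versioned:  [Frame Shareable object] + [Versioned Frame Shareable Resource Persistent object] + [Scrollable Shareable object] + [Scrollable]
  take Frame:  [Frame Shareable object] + [Frame Shareable Resource Persistent object] + [Scrollable Shareable object] + [Scrollable]
  take Scrollable:  [Shareable object] + [Shareable Resource Persistent object] + [Scrollable Shareable object] + [Scrollable]
  take Shareable:  [Shareable object] + [Shareable Resource Persistent object] + [Shareable object]
  take Resource:  [object] + [Resource Persistent object] + [object]
  take Persistent:  [object] + [Persistent object] + [object]
  take object:  [object] + [object] + [object]
MRO: Clickable Button Focusable Ordered Trackable Versioned Frame Scrollable Shareable Resource Persistent object
greet is defined in: Persistent, Versioned. First along the MRO is Versioned.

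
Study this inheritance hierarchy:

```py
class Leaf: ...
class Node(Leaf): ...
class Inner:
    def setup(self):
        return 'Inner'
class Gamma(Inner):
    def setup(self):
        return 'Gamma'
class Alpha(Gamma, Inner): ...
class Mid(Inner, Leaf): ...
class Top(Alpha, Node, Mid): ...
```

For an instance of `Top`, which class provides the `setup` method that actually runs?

Gamma

L[Top] = Top + merge(L[Alpha], L[Node], L[Mid], [Alpha Node Mid])
  take Alpha:  [Alpha Gamma Inner object] + [Node Leaf object] + [Mid Inner Leaf object] + [Alpha Node Mid]
  take Gamma:  [Gamma Inner object] + [Node Leaf object] + [Mid Inner Leaf object] + [Node Mid]
  take Node:  [Inner object] + [Node Leaf object] + [Mid Inner Leaf object] + [Node Mid]
  take Mid:  [Inner object] + [Leaf object] + [Mid Inner Leaf object] + [Mid]
  take Inner:  [Inner object] + [Leaf object] + [Inner Leaf object]
  take Leaf:  [object] + [Leaf object] + [Leaf object]
  take object:  [object] + [object] + [object]
MRO: Top Alpha Gamma Node Mid Inner Leaf object
setup is defined in: Gamma, Inner. First along the MRO is Gamma.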